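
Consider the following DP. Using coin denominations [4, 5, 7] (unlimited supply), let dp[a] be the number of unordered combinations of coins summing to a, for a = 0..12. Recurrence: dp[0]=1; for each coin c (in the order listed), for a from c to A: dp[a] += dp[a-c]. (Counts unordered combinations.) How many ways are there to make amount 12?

2

after  coin     0     1     2     3     4     5     6     7     8     9    10    11    12
          4     1     0     0     0     1     0     0     0     1     0     0     0     1
          5     1     0     0     0     1     1     0     0     1     1     1     0     1
          7     1     0     0     0     1     1     0     1     1     1     1     1     2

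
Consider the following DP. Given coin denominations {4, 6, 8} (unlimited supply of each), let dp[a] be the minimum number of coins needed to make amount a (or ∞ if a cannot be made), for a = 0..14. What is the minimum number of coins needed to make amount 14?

 a  0  1  2  3  4  5  6  7  8  9 10 11 12 13 14
dp  0  -  -  -  1  -  1  -  1  -  2  -  2  -  2
(- denotes ∞ / unreachable)

2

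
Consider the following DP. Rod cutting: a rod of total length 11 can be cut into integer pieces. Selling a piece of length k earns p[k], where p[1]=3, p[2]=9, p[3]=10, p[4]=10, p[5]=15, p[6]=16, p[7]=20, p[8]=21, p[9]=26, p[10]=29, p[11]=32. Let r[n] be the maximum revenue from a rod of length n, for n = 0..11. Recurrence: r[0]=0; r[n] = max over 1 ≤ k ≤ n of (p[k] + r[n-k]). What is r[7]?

30

   n    0    1    2    3    4    5    6    7    8    9   10   11
r[n]    0    3    9   12   18   21   27   30   36   39   45   48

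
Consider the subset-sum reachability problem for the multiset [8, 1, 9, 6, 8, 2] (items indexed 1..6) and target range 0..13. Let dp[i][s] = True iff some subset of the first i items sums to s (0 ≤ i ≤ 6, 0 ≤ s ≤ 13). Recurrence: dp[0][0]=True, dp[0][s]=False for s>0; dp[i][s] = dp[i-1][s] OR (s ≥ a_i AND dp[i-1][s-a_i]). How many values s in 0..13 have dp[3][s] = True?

5

i\s   0   1   2   3   4   5   6   7   8   9  10  11  12  13
  0   T   F   F   F   F   F   F   F   F   F   F   F   F   F
  1   T   F   F   F   F   F   F   F   T   F   F   F   F   F
  2   T   T   F   F   F   F   F   F   T   T   F   F   F   F
  3   T   T   F   F   F   F   F   F   T   T   T   F   F   F
  4   T   T   F   F   F   F   T   T   T   T   T   F   F   F
  5   T   T   F   F   F   F   T   T   T   T   T   F   F   F
  6   T   T   T   T   F   F   T   T   T   T   T   T   T   F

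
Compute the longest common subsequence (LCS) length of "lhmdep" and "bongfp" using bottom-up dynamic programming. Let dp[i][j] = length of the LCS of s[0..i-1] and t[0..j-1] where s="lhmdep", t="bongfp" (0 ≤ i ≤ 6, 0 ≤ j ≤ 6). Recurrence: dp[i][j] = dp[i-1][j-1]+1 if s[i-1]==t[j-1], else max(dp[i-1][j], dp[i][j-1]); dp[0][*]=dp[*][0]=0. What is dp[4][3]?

   ''  b  o  n  g  f  p
''  0  0  0  0  0  0  0
 l  0  0  0  0  0  0  0
 h  0  0  0  0  0  0  0
 m  0  0  0  0  0  0  0
 d  0  0  0  0  0  0  0
 e  0  0  0  0  0  0  0
 p  0  0  0  0  0  0  1

0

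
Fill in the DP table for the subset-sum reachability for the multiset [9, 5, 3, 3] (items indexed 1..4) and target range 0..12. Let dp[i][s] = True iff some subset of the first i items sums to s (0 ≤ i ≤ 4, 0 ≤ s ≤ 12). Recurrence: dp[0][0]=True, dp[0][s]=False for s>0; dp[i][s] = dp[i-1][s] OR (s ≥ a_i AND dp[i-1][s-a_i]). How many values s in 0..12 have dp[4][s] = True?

8

i\s   0   1   2   3   4   5   6   7   8   9  10  11  12
  0   T   F   F   F   F   F   F   F   F   F   F   F   F
  1   T   F   F   F   F   F   F   F   F   T   F   F   F
  2   T   F   F   F   F   T   F   F   F   T   F   F   F
  3   T   F   F   T   F   T   F   F   T   T   F   F   T
  4   T   F   F   T   F   T   T   F   T   T   F   T   T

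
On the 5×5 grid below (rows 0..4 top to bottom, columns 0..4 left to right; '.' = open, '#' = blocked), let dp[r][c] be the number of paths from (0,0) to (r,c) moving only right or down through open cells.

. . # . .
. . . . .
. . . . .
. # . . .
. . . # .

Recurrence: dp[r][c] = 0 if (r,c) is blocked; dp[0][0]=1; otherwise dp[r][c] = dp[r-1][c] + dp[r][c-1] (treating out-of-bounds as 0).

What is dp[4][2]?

6

r\c   0   1   2   3   4
  0   1   1   0   0   0
  1   1   2   2   2   2
  2   1   3   5   7   9
  3   1   0   5  12  21
  4   1   1   6   0  21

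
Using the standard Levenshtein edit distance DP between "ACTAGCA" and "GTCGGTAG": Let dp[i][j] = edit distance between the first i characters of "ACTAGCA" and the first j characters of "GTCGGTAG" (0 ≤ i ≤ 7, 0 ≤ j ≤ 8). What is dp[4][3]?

   ''  G  T  C  G  G  T  A  G
''  0  1  2  3  4  5  6  7  8
 A  1  1  2  3  4  5  6  6  7
 C  2  2  2  2  3  4  5  6  7
 T  3  3  2  3  3  4  4  5  6
 A  4  4  3  3  4  4  5  4  5
 G  5  4  4  4  3  4  5  5  4
 C  6  5  5  4  4  4  5  6  5
 A  7  6  6  5  5  5  5  5  6

3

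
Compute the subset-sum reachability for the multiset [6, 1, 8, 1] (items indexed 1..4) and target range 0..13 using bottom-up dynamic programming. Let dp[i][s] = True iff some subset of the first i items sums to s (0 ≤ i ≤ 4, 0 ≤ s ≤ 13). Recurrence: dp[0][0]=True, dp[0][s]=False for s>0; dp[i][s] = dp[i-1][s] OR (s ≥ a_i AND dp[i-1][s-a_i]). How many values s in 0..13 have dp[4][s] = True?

i\s   0   1   2   3   4   5   6   7   8   9  10  11  12  13
  0   T   F   F   F   F   F   F   F   F   F   F   F   F   F
  1   T   F   F   F   F   F   T   F   F   F   F   F   F   F
  2   T   T   F   F   F   F   T   T   F   F   F   F   F   F
  3   T   T   F   F   F   F   T   T   T   T   F   F   F   F
  4   T   T   T   F   F   F   T   T   T   T   T   F   F   F

8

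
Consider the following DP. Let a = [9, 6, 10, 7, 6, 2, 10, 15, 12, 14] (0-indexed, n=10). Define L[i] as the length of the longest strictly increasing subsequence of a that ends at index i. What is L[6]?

   i    0    1    2    3    4    5    6    7    8    9
a[i]    9    6   10    7    6    2   10   15   12   14
L[i]    1    1    2    2    1    1    3    4    4    5

3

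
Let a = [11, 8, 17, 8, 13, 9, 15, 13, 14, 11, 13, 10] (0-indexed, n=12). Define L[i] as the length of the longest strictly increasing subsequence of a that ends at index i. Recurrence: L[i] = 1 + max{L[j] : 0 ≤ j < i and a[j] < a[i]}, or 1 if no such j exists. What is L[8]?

   i    0    1    2    3    4    5    6    7    8    9   10   11
a[i]   11    8   17    8   13    9   15   13   14   11   13   10
L[i]    1    1    2    1    2    2    3    3    4    3    4    3

4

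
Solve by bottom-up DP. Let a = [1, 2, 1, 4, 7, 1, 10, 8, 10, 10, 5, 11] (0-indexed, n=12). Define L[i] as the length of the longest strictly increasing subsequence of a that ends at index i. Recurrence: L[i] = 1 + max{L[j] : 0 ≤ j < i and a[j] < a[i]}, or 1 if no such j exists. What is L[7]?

5

   i    0    1    2    3    4    5    6    7    8    9   10   11
a[i]    1    2    1    4    7    1   10    8   10   10    5   11
L[i]    1    2    1    3    4    1    5    5    6    6    4    7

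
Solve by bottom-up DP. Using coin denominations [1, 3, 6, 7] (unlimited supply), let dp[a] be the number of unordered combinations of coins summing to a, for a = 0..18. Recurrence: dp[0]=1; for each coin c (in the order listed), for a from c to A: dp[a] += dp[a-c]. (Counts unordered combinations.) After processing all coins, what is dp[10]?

after  coin     0     1     2     3     4     5     6     7     8     9    10    11    12    13    14    15    16    17    18
          1     1     1     1     1     1     1     1     1     1     1     1     1     1     1     1     1     1     1     1
          3     1     1     1     2     2     2     3     3     3     4     4     4     5     5     5     6     6     6     7
          6     1     1     1     2     2     2     4     4     4     6     6     6     9     9     9    12    12    12    16
          7     1     1     1     2     2     2     4     5     5     7     8     8    11    13    14    17    19    20    24

8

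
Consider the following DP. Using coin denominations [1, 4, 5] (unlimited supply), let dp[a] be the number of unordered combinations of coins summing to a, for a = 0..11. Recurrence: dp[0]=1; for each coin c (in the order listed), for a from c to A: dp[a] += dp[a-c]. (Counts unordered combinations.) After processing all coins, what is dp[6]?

3

after  coin     0     1     2     3     4     5     6     7     8     9    10    11
          1     1     1     1     1     1     1     1     1     1     1     1     1
          4     1     1     1     1     2     2     2     2     3     3     3     3
          5     1     1     1     1     2     3     3     3     4     5     6     6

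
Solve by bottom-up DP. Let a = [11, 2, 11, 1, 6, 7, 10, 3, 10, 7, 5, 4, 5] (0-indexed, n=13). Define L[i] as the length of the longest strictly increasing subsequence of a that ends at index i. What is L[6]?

4

   i    0    1    2    3    4    5    6    7    8    9   10   11   12
a[i]   11    2   11    1    6    7   10    3   10    7    5    4    5
L[i]    1    1    2    1    2    3    4    2    4    3    3    3    4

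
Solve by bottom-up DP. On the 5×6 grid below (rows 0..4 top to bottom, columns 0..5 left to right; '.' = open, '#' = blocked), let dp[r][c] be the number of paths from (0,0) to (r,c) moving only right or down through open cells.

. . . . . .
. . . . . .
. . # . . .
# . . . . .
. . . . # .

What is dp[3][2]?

r\c   0   1   2   3   4   5
  0   1   1   1   1   1   1
  1   1   2   3   4   5   6
  2   1   3   0   4   9  15
  3   0   3   3   7  16  31
  4   0   3   6  13   0  31

3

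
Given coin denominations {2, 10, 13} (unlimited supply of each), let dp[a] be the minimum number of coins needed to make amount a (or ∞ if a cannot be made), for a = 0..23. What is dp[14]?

3

 a  0  1  2  3  4  5  6  7  8  9 10 11 12 13 14 15 16 17 18 19 20 21 22 23
dp  0  -  1  -  2  -  3  -  4  -  1  -  2  1  3  2  4  3  5  4  2  5  3  2
(- denotes ∞ / unreachable)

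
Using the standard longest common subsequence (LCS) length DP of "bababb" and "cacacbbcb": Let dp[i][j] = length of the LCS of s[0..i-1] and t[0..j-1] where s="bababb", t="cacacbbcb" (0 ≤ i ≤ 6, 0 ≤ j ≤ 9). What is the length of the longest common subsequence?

   ''  c  a  c  a  c  b  b  c  b
''  0  0  0  0  0  0  0  0  0  0
 b  0  0  0  0  0  0  1  1  1  1
 a  0  0  1  1  1  1  1  1  1  1
 b  0  0  1  1  1  1  2  2  2  2
 a  0  0  1  1  2  2  2  2  2  2
 b  0  0  1  1  2  2  3  3  3  3
 b  0  0  1  1  2  2  3  4  4  4

4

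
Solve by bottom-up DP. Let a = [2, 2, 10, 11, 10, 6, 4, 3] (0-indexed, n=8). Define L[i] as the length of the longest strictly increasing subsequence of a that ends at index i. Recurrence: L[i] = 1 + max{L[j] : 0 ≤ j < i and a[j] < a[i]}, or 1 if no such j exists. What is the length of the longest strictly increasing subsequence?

   i    0    1    2    3    4    5    6    7
a[i]    2    2   10   11   10    6    4    3
L[i]    1    1    2    3    2    2    2    2

3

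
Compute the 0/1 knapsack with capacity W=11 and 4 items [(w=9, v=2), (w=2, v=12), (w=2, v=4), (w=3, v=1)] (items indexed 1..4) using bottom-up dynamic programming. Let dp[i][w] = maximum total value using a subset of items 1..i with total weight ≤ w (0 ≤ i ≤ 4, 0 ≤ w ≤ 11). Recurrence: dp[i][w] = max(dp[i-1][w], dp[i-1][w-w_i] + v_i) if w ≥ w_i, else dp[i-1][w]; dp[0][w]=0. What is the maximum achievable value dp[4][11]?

i\w   0   1   2   3   4   5   6   7   8   9  10  11
  0   0   0   0   0   0   0   0   0   0   0   0   0
  1   0   0   0   0   0   0   0   0   0   2   2   2
  2   0   0  12  12  12  12  12  12  12  12  12  14
  3   0   0  12  12  16  16  16  16  16  16  16  16
  4   0   0  12  12  16  16  16  17  17  17  17  17

17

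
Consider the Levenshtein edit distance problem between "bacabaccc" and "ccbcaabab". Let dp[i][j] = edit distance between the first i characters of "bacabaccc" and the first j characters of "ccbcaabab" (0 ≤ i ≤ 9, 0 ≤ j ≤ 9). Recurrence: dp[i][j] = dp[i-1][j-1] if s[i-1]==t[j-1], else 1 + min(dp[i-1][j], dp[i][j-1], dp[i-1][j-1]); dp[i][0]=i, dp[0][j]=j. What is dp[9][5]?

   ''  c  c  b  c  a  a  b  a  b
''  0  1  2  3  4  5  6  7  8  9
 b  1  1  2  2  3  4  5  6  7  8
 a  2  2  2  3  3  3  4  5  6  7
 c  3  2  2  3  3  4  4  5  6  7
 a  4  3  3  3  4  3  4  5  5  6
 b  5  4  4  3  4  4  4  4  5  5
 a  6  5  5  4  4  4  4  5  4  5
 c  7  6  5  5  4  5  5  5  5  5
 c  8  7  6  6  5  5  6  6  6  6
 c  9  8  7  7  6  6  6  7  7  7

6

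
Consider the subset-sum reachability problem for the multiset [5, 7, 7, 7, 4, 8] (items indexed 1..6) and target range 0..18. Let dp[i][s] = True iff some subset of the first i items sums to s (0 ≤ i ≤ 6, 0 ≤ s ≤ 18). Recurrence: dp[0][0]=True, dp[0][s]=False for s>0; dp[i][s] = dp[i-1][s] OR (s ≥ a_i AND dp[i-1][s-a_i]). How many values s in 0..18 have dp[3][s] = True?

i\s   0   1   2   3   4   5   6   7   8   9  10  11  12  13  14  15  16  17  18
  0   T   F   F   F   F   F   F   F   F   F   F   F   F   F   F   F   F   F   F
  1   T   F   F   F   F   T   F   F   F   F   F   F   F   F   F   F   F   F   F
  2   T   F   F   F   F   T   F   T   F   F   F   F   T   F   F   F   F   F   F
  3   T   F   F   F   F   T   F   T   F   F   F   F   T   F   T   F   F   F   F
  4   T   F   F   F   F   T   F   T   F   F   F   F   T   F   T   F   F   F   F
  5   T   F   F   F   T   T   F   T   F   T   F   T   T   F   T   F   T   F   T
  6   T   F   F   F   T   T   F   T   T   T   F   T   T   T   T   T   T   T   T

5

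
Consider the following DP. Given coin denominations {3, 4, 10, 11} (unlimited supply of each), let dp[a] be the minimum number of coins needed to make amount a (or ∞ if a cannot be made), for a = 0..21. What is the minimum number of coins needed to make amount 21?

2

 a  0  1  2  3  4  5  6  7  8  9 10 11 12 13 14 15 16 17 18 19 20 21
dp  0  -  -  1  1  -  2  2  2  3  1  1  3  2  2  2  3  3  3  3  2  2
(- denotes ∞ / unreachable)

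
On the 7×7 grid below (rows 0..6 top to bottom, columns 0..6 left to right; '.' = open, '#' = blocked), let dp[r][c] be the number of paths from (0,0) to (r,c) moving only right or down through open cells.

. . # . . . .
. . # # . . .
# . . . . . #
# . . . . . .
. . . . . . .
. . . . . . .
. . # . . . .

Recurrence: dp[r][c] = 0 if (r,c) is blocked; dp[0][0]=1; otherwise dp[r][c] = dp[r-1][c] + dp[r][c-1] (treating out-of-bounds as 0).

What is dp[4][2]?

r\c   0   1   2   3   4   5   6
  0   1   1   0   0   0   0   0
  1   1   2   0   0   0   0   0
  2   0   2   2   2   2   2   0
  3   0   2   4   6   8  10  10
  4   0   2   6  12  20  30  40
  5   0   2   8  20  40  70 110
  6   0   2   0  20  60 130 240

6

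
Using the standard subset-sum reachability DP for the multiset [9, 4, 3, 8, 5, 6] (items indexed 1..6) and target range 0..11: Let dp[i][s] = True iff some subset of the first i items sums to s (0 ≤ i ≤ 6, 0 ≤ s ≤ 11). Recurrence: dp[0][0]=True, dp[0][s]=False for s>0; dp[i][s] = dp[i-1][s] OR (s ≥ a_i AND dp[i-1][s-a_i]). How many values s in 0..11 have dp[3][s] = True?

5

i\s   0   1   2   3   4   5   6   7   8   9  10  11
  0   T   F   F   F   F   F   F   F   F   F   F   F
  1   T   F   F   F   F   F   F   F   F   T   F   F
  2   T   F   F   F   T   F   F   F   F   T   F   F
  3   T   F   F   T   T   F   F   T   F   T   F   F
  4   T   F   F   T   T   F   F   T   T   T   F   T
  5   T   F   F   T   T   T   F   T   T   T   F   T
  6   T   F   F   T   T   T   T   T   T   T   T   T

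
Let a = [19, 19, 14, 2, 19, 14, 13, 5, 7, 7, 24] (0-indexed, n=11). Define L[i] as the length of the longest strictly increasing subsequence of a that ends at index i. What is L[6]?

2

   i    0    1    2    3    4    5    6    7    8    9   10
a[i]   19   19   14    2   19   14   13    5    7    7   24
L[i]    1    1    1    1    2    2    2    2    3    3    4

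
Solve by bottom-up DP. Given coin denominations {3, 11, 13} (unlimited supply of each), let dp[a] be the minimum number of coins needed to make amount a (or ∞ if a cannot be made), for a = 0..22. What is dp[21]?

 a  0  1  2  3  4  5  6  7  8  9 10 11 12 13 14 15 16 17 18 19 20 21 22
dp  0  -  -  1  -  -  2  -  -  3  -  1  4  1  2  5  2  3  6  3  4  7  2
(- denotes ∞ / unreachable)

7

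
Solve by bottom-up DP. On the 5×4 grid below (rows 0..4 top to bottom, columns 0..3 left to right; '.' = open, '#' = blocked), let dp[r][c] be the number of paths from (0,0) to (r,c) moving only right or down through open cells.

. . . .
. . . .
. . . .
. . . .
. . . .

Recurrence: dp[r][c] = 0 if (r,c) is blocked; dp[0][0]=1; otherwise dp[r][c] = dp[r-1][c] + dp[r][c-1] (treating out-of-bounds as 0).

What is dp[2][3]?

10

r\c   0   1   2   3
  0   1   1   1   1
  1   1   2   3   4
  2   1   3   6  10
  3   1   4  10  20
  4   1   5  15  35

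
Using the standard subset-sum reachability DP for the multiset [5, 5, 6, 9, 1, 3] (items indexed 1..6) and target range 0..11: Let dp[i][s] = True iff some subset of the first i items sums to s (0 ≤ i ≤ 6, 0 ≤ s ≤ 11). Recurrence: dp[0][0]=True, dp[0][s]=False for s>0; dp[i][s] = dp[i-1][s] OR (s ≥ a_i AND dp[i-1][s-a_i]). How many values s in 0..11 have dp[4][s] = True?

i\s   0   1   2   3   4   5   6   7   8   9  10  11
  0   T   F   F   F   F   F   F   F   F   F   F   F
  1   T   F   F   F   F   T   F   F   F   F   F   F
  2   T   F   F   F   F   T   F   F   F   F   T   F
  3   T   F   F   F   F   T   T   F   F   F   T   T
  4   T   F   F   F   F   T   T   F   F   T   T   T
  5   T   T   F   F   F   T   T   T   F   T   T   T
  6   T   T   F   T   T   T   T   T   T   T   T   T

6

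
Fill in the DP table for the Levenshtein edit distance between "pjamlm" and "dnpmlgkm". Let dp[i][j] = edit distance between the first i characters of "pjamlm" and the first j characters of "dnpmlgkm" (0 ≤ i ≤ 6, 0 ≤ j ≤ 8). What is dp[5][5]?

   ''  d  n  p  m  l  g  k  m
''  0  1  2  3  4  5  6  7  8
 p  1  1  2  2  3  4  5  6  7
 j  2  2  2  3  3  4  5  6  7
 a  3  3  3  3  4  4  5  6  7
 m  4  4  4  4  3  4  5  6  6
 l  5  5  5  5  4  3  4  5  6
 m  6  6  6  6  5  4  4  5  5

3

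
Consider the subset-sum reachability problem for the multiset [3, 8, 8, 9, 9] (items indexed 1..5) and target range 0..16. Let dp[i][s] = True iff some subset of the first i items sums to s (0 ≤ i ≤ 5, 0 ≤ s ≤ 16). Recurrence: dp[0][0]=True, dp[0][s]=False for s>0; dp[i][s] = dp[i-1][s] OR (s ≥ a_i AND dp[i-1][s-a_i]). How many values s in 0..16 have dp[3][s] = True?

5

i\s   0   1   2   3   4   5   6   7   8   9  10  11  12  13  14  15  16
  0   T   F   F   F   F   F   F   F   F   F   F   F   F   F   F   F   F
  1   T   F   F   T   F   F   F   F   F   F   F   F   F   F   F   F   F
  2   T   F   F   T   F   F   F   F   T   F   F   T   F   F   F   F   F
  3   T   F   F   T   F   F   F   F   T   F   F   T   F   F   F   F   T
  4   T   F   F   T   F   F   F   F   T   T   F   T   T   F   F   F   T
  5   T   F   F   T   F   F   F   F   T   T   F   T   T   F   F   F   T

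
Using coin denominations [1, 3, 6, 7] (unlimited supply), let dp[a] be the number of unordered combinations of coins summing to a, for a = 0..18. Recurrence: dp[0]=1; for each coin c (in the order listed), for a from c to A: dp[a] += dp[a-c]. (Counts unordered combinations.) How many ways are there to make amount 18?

after  coin     0     1     2     3     4     5     6     7     8     9    10    11    12    13    14    15    16    17    18
          1     1     1     1     1     1     1     1     1     1     1     1     1     1     1     1     1     1     1     1
          3     1     1     1     2     2     2     3     3     3     4     4     4     5     5     5     6     6     6     7
          6     1     1     1     2     2     2     4     4     4     6     6     6     9     9     9    12    12    12    16
          7     1     1     1     2     2     2     4     5     5     7     8     8    11    13    14    17    19    20    24

24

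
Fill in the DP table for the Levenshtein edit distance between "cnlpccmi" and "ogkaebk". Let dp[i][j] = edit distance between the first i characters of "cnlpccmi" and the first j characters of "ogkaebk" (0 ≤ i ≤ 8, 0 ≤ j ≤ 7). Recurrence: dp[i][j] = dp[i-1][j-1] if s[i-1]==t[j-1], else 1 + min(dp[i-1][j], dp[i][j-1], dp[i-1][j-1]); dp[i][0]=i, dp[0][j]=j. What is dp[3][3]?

3

   ''  o  g  k  a  e  b  k
''  0  1  2  3  4  5  6  7
 c  1  1  2  3  4  5  6  7
 n  2  2  2  3  4  5  6  7
 l  3  3  3  3  4  5  6  7
 p  4  4  4  4  4  5  6  7
 c  5  5  5  5  5  5  6  7
 c  6  6  6  6  6  6  6  7
 m  7  7  7  7  7  7  7  7
 i  8  8  8  8  8  8  8  8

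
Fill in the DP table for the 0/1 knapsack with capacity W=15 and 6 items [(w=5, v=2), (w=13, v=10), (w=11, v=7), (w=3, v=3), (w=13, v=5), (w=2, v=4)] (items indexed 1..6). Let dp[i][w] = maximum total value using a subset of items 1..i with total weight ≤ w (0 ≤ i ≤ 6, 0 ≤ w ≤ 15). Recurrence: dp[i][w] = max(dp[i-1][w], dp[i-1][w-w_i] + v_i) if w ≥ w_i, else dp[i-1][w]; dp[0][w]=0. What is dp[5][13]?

10

i\w   0   1   2   3   4   5   6   7   8   9  10  11  12  13  14  15
  0   0   0   0   0   0   0   0   0   0   0   0   0   0   0   0   0
  1   0   0   0   0   0   2   2   2   2   2   2   2   2   2   2   2
  2   0   0   0   0   0   2   2   2   2   2   2   2   2  10  10  10
  3   0   0   0   0   0   2   2   2   2   2   2   7   7  10  10  10
  4   0   0   0   3   3   3   3   3   5   5   5   7   7  10  10  10
  5   0   0   0   3   3   3   3   3   5   5   5   7   7  10  10  10
  6   0   0   4   4   4   7   7   7   7   7   9   9   9  11  11  14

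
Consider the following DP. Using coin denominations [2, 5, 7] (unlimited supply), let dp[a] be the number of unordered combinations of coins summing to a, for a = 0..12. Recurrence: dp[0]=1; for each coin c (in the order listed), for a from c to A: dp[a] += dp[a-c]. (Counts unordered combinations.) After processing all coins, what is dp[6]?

1

after  coin     0     1     2     3     4     5     6     7     8     9    10    11    12
          2     1     0     1     0     1     0     1     0     1     0     1     0     1
          5     1     0     1     0     1     1     1     1     1     1     2     1     2
          7     1     0     1     0     1     1     1     2     1     2     2     2     3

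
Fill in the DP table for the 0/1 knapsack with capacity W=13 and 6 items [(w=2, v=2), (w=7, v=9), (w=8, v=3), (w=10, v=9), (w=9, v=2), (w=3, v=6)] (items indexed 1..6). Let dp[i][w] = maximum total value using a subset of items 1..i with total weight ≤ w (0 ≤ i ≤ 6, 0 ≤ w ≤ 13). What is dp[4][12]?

11

i\w   0   1   2   3   4   5   6   7   8   9  10  11  12  13
  0   0   0   0   0   0   0   0   0   0   0   0   0   0   0
  1   0   0   2   2   2   2   2   2   2   2   2   2   2   2
  2   0   0   2   2   2   2   2   9   9  11  11  11  11  11
  3   0   0   2   2   2   2   2   9   9  11  11  11  11  11
  4   0   0   2   2   2   2   2   9   9  11  11  11  11  11
  5   0   0   2   2   2   2   2   9   9  11  11  11  11  11
  6   0   0   2   6   6   8   8   9   9  11  15  15  17  17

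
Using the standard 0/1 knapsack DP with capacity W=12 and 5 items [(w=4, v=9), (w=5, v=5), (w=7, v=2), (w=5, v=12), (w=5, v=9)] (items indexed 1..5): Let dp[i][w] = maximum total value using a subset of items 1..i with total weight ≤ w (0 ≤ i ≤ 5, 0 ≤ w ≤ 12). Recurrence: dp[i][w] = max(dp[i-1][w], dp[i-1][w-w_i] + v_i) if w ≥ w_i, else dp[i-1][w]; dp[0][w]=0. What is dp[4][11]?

21

i\w   0   1   2   3   4   5   6   7   8   9  10  11  12
  0   0   0   0   0   0   0   0   0   0   0   0   0   0
  1   0   0   0   0   9   9   9   9   9   9   9   9   9
  2   0   0   0   0   9   9   9   9   9  14  14  14  14
  3   0   0   0   0   9   9   9   9   9  14  14  14  14
  4   0   0   0   0   9  12  12  12  12  21  21  21  21
  5   0   0   0   0   9  12  12  12  12  21  21  21  21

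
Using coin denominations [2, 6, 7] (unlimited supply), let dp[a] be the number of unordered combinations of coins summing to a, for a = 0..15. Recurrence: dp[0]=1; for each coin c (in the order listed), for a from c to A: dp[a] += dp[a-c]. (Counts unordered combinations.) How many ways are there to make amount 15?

after  coin     0     1     2     3     4     5     6     7     8     9    10    11    12    13    14    15
          2     1     0     1     0     1     0     1     0     1     0     1     0     1     0     1     0
          6     1     0     1     0     1     0     2     0     2     0     2     0     3     0     3     0
          7     1     0     1     0     1     0     2     1     2     1     2     1     3     2     4     2

2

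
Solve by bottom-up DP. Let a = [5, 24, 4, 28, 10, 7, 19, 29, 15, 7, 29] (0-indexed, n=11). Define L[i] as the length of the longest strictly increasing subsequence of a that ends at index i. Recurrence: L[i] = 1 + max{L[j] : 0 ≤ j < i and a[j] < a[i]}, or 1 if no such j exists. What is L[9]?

2

   i    0    1    2    3    4    5    6    7    8    9   10
a[i]    5   24    4   28   10    7   19   29   15    7   29
L[i]    1    2    1    3    2    2    3    4    3    2    4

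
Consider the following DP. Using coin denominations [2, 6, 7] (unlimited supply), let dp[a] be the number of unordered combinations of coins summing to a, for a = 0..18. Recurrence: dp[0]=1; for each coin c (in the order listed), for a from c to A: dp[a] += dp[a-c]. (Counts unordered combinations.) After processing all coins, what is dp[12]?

3

after  coin     0     1     2     3     4     5     6     7     8     9    10    11    12    13    14    15    16    17    18
          2     1     0     1     0     1     0     1     0     1     0     1     0     1     0     1     0     1     0     1
          6     1     0     1     0     1     0     2     0     2     0     2     0     3     0     3     0     3     0     4
          7     1     0     1     0     1     0     2     1     2     1     2     1     3     2     4     2     4     2     5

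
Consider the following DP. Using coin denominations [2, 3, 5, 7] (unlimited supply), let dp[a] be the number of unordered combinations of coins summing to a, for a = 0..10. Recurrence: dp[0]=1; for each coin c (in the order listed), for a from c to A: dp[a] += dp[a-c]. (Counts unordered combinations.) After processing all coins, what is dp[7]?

after  coin     0     1     2     3     4     5     6     7     8     9    10
          2     1     0     1     0     1     0     1     0     1     0     1
          3     1     0     1     1     1     1     2     1     2     2     2
          5     1     0     1     1     1     2     2     2     3     3     4
          7     1     0     1     1     1     2     2     3     3     4     5

3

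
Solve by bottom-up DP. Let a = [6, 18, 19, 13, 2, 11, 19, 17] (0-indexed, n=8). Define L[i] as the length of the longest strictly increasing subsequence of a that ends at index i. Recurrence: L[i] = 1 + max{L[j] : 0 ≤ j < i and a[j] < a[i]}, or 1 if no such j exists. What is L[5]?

   i    0    1    2    3    4    5    6    7
a[i]    6   18   19   13    2   11   19   17
L[i]    1    2    3    2    1    2    3    3

2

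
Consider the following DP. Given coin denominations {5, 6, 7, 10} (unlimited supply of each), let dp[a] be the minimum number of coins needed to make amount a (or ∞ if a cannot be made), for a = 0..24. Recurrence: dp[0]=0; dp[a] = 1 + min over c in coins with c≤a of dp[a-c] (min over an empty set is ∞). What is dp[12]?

 a  0  1  2  3  4  5  6  7  8  9 10 11 12 13 14 15 16 17 18 19 20 21 22 23 24
dp  0  -  -  -  -  1  1  1  -  -  1  2  2  2  2  2  2  2  3  3  2  3  3  3  3
(- denotes ∞ / unreachable)

2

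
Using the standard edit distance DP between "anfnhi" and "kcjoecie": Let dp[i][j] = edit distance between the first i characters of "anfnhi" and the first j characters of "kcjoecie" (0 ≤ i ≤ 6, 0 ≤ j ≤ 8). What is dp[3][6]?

   ''  k  c  j  o  e  c  i  e
''  0  1  2  3  4  5  6  7  8
 a  1  1  2  3  4  5  6  7  8
 n  2  2  2  3  4  5  6  7  8
 f  3  3  3  3  4  5  6  7  8
 n  4  4  4  4  4  5  6  7  8
 h  5  5  5  5  5  5  6  7  8
 i  6  6  6  6  6  6  6  6  7

6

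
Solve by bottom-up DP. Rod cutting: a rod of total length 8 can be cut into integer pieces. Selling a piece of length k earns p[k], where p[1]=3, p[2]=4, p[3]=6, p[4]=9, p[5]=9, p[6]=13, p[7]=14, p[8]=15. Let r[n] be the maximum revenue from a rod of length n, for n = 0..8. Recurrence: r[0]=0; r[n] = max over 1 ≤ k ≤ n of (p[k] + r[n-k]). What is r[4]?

   n    0    1    2    3    4    5    6    7    8
r[n]    0    3    6    9   12   15   18   21   24

12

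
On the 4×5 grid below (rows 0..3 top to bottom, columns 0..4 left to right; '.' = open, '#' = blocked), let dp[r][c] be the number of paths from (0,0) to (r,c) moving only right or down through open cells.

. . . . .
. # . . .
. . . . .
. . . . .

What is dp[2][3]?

r\c   0   1   2   3   4
  0   1   1   1   1   1
  1   1   0   1   2   3
  2   1   1   2   4   7
  3   1   2   4   8  15

4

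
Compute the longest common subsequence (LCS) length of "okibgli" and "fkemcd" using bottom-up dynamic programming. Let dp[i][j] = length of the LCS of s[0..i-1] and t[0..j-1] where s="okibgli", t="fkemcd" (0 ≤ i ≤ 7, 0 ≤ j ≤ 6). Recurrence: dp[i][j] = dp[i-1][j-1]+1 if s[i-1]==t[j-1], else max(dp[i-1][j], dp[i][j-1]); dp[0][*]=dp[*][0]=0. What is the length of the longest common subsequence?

1

   ''  f  k  e  m  c  d
''  0  0  0  0  0  0  0
 o  0  0  0  0  0  0  0
 k  0  0  1  1  1  1  1
 i  0  0  1  1  1  1  1
 b  0  0  1  1  1  1  1
 g  0  0  1  1  1  1  1
 l  0  0  1  1  1  1  1
 i  0  0  1  1  1  1  1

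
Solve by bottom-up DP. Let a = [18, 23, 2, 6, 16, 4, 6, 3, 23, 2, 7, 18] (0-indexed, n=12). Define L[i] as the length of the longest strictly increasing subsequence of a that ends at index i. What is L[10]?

4

   i    0    1    2    3    4    5    6    7    8    9   10   11
a[i]   18   23    2    6   16    4    6    3   23    2    7   18
L[i]    1    2    1    2    3    2    3    2    4    1    4    5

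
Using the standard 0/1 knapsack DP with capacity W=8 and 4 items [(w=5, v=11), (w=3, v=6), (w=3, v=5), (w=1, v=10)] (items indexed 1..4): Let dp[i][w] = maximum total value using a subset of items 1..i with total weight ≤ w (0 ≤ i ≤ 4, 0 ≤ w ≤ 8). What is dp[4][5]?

16

i\w   0   1   2   3   4   5   6   7   8
  0   0   0   0   0   0   0   0   0   0
  1   0   0   0   0   0  11  11  11  11
  2   0   0   0   6   6  11  11  11  17
  3   0   0   0   6   6  11  11  11  17
  4   0  10  10  10  16  16  21  21  21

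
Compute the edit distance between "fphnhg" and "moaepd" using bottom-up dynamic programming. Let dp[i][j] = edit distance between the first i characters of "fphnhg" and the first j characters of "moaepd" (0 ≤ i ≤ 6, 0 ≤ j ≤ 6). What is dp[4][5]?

5

   ''  m  o  a  e  p  d
''  0  1  2  3  4  5  6
 f  1  1  2  3  4  5  6
 p  2  2  2  3  4  4  5
 h  3  3  3  3  4  5  5
 n  4  4  4  4  4  5  6
 h  5  5  5  5  5  5  6
 g  6  6  6  6  6  6  6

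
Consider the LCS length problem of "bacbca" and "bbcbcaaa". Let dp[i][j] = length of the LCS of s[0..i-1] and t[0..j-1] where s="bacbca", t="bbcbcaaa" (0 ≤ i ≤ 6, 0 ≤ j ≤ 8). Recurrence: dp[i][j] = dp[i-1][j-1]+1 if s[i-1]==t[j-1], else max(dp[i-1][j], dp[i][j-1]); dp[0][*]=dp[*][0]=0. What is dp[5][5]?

4

   ''  b  b  c  b  c  a  a  a
''  0  0  0  0  0  0  0  0  0
 b  0  1  1  1  1  1  1  1  1
 a  0  1  1  1  1  1  2  2  2
 c  0  1  1  2  2  2  2  2  2
 b  0  1  2  2  3  3  3  3  3
 c  0  1  2  3  3  4  4  4  4
 a  0  1  2  3  3  4  5  5  5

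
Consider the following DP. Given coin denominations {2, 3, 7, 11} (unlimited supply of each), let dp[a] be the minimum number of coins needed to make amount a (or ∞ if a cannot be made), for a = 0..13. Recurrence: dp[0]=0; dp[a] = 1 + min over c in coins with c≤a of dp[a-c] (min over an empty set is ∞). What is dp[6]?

 a  0  1  2  3  4  5  6  7  8  9 10 11 12 13
dp  0  -  1  1  2  2  2  1  3  2  2  1  3  2
(- denotes ∞ / unreachable)

2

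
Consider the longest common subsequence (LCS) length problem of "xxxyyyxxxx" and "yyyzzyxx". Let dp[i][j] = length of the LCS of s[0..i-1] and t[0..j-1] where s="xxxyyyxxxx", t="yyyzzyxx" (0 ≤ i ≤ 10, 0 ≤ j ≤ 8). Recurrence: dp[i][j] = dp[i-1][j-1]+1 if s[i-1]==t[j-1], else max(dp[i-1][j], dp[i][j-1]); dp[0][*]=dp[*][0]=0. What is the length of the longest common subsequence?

   ''  y  y  y  z  z  y  x  x
''  0  0  0  0  0  0  0  0  0
 x  0  0  0  0  0  0  0  1  1
 x  0  0  0  0  0  0  0  1  2
 x  0  0  0  0  0  0  0  1  2
 y  0  1  1  1  1  1  1  1  2
 y  0  1  2  2  2  2  2  2  2
 y  0  1  2  3  3  3  3  3  3
 x  0  1  2  3  3  3  3  4  4
 x  0  1  2  3  3  3  3  4  5
 x  0  1  2  3  3  3  3  4  5
 x  0  1  2  3  3  3  3  4  5

5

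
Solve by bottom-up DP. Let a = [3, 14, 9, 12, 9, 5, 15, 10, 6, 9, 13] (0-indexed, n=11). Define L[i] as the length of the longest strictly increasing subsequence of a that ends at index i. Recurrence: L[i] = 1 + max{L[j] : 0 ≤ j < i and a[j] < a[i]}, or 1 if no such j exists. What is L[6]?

   i    0    1    2    3    4    5    6    7    8    9   10
a[i]    3   14    9   12    9    5   15   10    6    9   13
L[i]    1    2    2    3    2    2    4    3    3    4    5

4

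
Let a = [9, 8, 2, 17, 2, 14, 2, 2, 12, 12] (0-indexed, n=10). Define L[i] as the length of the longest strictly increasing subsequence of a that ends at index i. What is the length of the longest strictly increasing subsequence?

   i    0    1    2    3    4    5    6    7    8    9
a[i]    9    8    2   17    2   14    2    2   12   12
L[i]    1    1    1    2    1    2    1    1    2    2

2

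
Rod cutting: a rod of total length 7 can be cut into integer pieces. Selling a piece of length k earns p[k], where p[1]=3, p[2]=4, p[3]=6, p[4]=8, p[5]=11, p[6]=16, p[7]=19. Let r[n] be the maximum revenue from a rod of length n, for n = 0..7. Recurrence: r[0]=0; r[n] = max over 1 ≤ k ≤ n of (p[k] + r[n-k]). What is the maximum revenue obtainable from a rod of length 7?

   n    0    1    2    3    4    5    6    7
r[n]    0    3    6    9   12   15   18   21

21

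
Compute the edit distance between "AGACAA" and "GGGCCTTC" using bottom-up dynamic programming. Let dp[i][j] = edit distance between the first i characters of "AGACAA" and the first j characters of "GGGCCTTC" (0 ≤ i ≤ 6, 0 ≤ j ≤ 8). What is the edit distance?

6

   ''  G  G  G  C  C  T  T  C
''  0  1  2  3  4  5  6  7  8
 A  1  1  2  3  4  5  6  7  8
 G  2  1  1  2  3  4  5  6  7
 A  3  2  2  2  3  4  5  6  7
 C  4  3  3  3  2  3  4  5  6
 A  5  4  4  4  3  3  4  5  6
 A  6  5  5  5  4  4  4  5  6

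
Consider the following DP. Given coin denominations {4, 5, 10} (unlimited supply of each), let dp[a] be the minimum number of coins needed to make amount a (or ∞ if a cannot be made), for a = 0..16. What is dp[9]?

 a  0  1  2  3  4  5  6  7  8  9 10 11 12 13 14 15 16
dp  0  -  -  -  1  1  -  -  2  2  1  -  3  3  2  2  4
(- denotes ∞ / unreachable)

2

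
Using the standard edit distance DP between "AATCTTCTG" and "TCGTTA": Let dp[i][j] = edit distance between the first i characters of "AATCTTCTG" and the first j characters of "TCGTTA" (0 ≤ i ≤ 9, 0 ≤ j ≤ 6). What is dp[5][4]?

3

   ''  T  C  G  T  T  A
''  0  1  2  3  4  5  6
 A  1  1  2  3  4  5  5
 A  2  2  2  3  4  5  5
 T  3  2  3  3  3  4  5
 C  4  3  2  3  4  4  5
 T  5  4  3  3  3  4  5
 T  6  5  4  4  3  3  4
 C  7  6  5  5  4  4  4
 T  8  7  6  6  5  4  5
 G  9  8  7  6  6  5  5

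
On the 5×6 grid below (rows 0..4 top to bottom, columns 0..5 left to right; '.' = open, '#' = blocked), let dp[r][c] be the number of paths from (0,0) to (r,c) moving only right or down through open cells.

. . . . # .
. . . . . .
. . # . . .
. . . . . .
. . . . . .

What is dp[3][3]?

r\c   0   1   2   3   4   5
  0   1   1   1   1   0   0
  1   1   2   3   4   4   4
  2   1   3   0   4   8  12
  3   1   4   4   8  16  28
  4   1   5   9  17  33  61

8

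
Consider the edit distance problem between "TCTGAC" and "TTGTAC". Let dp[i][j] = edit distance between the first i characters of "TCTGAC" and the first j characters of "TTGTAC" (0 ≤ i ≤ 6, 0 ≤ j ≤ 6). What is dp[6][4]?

3

   ''  T  T  G  T  A  C
''  0  1  2  3  4  5  6
 T  1  0  1  2  3  4  5
 C  2  1  1  2  3  4  4
 T  3  2  1  2  2  3  4
 G  4  3  2  1  2  3  4
 A  5  4  3  2  2  2  3
 C  6  5  4  3  3  3  2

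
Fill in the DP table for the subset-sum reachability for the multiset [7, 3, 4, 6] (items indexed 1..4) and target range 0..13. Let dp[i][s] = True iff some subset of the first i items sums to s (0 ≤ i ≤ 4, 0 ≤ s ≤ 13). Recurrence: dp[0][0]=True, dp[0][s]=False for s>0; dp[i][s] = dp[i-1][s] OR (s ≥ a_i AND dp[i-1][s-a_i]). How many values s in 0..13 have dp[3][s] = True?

i\s   0   1   2   3   4   5   6   7   8   9  10  11  12  13
  0   T   F   F   F   F   F   F   F   F   F   F   F   F   F
  1   T   F   F   F   F   F   F   T   F   F   F   F   F   F
  2   T   F   F   T   F   F   F   T   F   F   T   F   F   F
  3   T   F   F   T   T   F   F   T   F   F   T   T   F   F
  4   T   F   F   T   T   F   T   T   F   T   T   T   F   T

6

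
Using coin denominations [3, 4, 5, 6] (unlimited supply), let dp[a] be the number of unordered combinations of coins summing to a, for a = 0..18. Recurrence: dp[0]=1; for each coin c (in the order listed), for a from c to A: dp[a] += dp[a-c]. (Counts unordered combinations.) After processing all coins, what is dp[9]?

3

after  coin     0     1     2     3     4     5     6     7     8     9    10    11    12    13    14    15    16    17    18
          3     1     0     0     1     0     0     1     0     0     1     0     0     1     0     0     1     0     0     1
          4     1     0     0     1     1     0     1     1     1     1     1     1     2     1     1     2     2     1     2
          5     1     0     0     1     1     1     1     1     2     2     2     2     3     3     3     4     4     4     5
          6     1     0     0     1     1     1     2     1     2     3     3     3     5     4     5     7     7     7    10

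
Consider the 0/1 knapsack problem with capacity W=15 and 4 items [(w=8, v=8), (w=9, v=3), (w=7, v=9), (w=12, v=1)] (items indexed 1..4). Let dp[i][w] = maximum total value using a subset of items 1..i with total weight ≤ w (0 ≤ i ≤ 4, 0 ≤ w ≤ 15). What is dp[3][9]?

i\w   0   1   2   3   4   5   6   7   8   9  10  11  12  13  14  15
  0   0   0   0   0   0   0   0   0   0   0   0   0   0   0   0   0
  1   0   0   0   0   0   0   0   0   8   8   8   8   8   8   8   8
  2   0   0   0   0   0   0   0   0   8   8   8   8   8   8   8   8
  3   0   0   0   0   0   0   0   9   9   9   9   9   9   9   9  17
  4   0   0   0   0   0   0   0   9   9   9   9   9   9   9   9  17

9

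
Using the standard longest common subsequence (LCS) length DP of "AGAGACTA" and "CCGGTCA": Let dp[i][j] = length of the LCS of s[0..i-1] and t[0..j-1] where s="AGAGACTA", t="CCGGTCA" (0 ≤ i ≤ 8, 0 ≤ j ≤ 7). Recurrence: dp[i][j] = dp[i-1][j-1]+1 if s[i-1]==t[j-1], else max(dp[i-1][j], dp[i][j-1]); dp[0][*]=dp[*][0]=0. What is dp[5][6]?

   ''  C  C  G  G  T  C  A
''  0  0  0  0  0  0  0  0
 A  0  0  0  0  0  0  0  1
 G  0  0  0  1  1  1  1  1
 A  0  0  0  1  1  1  1  2
 G  0  0  0  1  2  2  2  2
 A  0  0  0  1  2  2  2  3
 C  0  1  1  1  2  2  3  3
 T  0  1  1  1  2  3  3  3
 A  0  1  1  1  2  3  3  4

2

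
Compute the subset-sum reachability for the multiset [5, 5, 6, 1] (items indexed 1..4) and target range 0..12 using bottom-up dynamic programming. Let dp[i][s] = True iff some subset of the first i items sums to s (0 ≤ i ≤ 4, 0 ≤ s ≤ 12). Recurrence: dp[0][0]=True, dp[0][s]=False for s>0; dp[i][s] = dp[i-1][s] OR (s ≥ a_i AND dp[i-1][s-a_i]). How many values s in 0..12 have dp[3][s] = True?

5

i\s   0   1   2   3   4   5   6   7   8   9  10  11  12
  0   T   F   F   F   F   F   F   F   F   F   F   F   F
  1   T   F   F   F   F   T   F   F   F   F   F   F   F
  2   T   F   F   F   F   T   F   F   F   F   T   F   F
  3   T   F   F   F   F   T   T   F   F   F   T   T   F
  4   T   T   F   F   F   T   T   T   F   F   T   T   T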